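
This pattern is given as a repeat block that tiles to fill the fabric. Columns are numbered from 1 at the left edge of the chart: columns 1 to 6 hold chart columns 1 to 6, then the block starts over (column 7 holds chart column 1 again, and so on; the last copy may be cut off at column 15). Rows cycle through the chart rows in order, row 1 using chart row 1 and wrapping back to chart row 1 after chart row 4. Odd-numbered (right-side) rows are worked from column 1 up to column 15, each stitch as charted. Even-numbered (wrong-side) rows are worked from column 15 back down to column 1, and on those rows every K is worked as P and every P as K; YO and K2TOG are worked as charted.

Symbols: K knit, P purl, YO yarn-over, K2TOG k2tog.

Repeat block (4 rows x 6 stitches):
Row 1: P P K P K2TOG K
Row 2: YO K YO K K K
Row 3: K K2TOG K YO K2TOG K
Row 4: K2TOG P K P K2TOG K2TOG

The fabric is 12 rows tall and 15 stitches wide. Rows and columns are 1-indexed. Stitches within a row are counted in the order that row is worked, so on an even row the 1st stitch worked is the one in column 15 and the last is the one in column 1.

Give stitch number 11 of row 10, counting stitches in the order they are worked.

Row 10: (10-1) mod 4 = 1, so use chart row 2. Even row -> WS.
Chart row 2 tiled across columns 1-15: YO K YO K K K YO K YO K K K YO K YO
Wrong side: read the tiled row from column 15 down to 1 and exchange K with P (leave YO, K2TOG).
Row 10 as worked: YO P YO P P P YO P YO P P P YO P YO
Counting 11 along the worked row gives P.

== STITCH ==
P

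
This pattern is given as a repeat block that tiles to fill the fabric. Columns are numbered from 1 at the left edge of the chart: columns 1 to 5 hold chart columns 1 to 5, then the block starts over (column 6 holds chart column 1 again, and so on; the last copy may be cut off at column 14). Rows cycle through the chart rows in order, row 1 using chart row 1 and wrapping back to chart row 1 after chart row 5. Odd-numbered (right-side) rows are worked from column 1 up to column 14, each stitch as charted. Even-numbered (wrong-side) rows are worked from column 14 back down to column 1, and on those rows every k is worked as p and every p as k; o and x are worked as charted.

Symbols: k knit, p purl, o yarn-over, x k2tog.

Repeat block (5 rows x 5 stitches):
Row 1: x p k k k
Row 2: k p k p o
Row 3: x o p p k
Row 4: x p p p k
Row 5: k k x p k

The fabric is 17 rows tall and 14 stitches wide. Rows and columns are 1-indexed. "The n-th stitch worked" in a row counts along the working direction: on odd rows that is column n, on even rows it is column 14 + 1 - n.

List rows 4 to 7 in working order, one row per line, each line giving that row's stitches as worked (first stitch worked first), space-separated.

== ROWS AS WORKED ==
k k k x p k k k x p k k k x
k k x p k k k x p k k k x p
p p k x p p p k x p p p k x
k p k p o k p k p o k p k p

Derivation:
Row 4: chart row 4, WS - tiled (columns 1-14): x p p p k x p p p k x p p p; work from column 14 back to 1 with k<->p swapped.
Row 5: chart row 5, RS - tile across columns 1-14 and work as-is.
Row 6: chart row 1, WS - tiled (columns 1-14): x p k k k x p k k k x p k k; work from column 14 back to 1 with k<->p swapped.
Row 7: chart row 2, RS - tile across columns 1-14 and work as-is.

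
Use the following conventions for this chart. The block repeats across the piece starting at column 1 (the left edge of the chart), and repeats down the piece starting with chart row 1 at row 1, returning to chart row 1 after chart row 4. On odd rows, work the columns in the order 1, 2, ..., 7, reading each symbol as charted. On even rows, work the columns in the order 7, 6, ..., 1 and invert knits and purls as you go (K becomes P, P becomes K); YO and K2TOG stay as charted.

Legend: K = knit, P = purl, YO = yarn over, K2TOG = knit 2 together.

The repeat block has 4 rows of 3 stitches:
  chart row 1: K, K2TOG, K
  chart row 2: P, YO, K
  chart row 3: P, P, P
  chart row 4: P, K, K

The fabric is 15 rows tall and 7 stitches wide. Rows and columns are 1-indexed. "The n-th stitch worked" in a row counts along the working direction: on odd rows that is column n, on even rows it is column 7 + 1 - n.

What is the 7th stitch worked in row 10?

For row 10: chart row = ((10-1) mod 4) + 1 = 2; this is a WS (even) row.
Chart row 2 tiled across columns 1-7: P YO K P YO K P
WS row: flip the tiled sequence (start at column 7) and apply K<->P; YO and K2TOG stay.
Row 10 as worked: K P YO K P YO K
Counting 7 along the worked row gives K.

Stitch:
K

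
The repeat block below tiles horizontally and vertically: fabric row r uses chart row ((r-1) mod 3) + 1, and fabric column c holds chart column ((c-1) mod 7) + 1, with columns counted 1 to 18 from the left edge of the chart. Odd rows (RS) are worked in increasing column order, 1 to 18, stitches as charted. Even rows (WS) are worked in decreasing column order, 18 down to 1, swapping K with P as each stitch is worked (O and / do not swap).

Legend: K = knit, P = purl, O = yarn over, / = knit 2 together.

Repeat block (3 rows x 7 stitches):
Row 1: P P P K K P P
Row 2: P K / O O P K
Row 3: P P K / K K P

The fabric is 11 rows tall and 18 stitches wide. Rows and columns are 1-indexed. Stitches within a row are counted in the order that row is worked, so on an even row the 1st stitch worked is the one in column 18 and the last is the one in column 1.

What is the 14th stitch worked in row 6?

Result:
P

Derivation:
Row 6: (6-1) mod 3 = 2, so use chart row 3. Even row -> WS.
Chart row 3 tiled across columns 1-18: P P K / K K P P P K / K K P P P K /
WS row: flip the tiled sequence (start at column 18) and apply K<->P; O and / stay.
Row 6 as worked: / P K K K P P / P K K K P P / P K K
The 14th stitch worked is P.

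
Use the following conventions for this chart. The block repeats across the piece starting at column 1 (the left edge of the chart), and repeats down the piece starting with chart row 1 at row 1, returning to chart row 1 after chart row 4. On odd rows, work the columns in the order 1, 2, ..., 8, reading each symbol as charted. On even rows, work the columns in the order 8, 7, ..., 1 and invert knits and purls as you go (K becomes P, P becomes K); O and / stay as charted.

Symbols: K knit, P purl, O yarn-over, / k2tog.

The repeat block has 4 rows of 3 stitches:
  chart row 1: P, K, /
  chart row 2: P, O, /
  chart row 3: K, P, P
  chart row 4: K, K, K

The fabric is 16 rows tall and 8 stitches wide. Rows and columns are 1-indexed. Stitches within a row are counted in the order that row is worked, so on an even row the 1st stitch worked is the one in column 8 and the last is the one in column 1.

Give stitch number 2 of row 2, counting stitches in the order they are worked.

== STITCH ==
K

Derivation:
Row 2 uses chart row ((2-1) mod 4)+1 = 2. Row 2 is even, so WS.
Chart row 2 tiled across columns 1-8: P O / P O / P O
WS row: flip the tiled sequence (start at column 8) and apply K<->P; O and / stay.
Row 2 as worked: O K / O K / O K
Counting 2 along the worked row gives K.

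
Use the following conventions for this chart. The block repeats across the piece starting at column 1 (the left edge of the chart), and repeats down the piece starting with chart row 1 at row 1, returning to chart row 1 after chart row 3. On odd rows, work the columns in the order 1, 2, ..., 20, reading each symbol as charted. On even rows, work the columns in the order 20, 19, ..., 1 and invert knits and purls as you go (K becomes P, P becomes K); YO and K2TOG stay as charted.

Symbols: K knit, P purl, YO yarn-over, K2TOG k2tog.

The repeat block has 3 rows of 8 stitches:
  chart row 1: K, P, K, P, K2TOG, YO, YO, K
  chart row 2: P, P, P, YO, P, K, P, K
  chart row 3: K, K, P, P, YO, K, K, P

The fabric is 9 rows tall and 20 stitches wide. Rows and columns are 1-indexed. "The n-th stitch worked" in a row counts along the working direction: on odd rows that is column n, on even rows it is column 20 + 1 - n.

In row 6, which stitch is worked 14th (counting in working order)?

Result:
P

Derivation:
Row 6 uses chart row ((6-1) mod 3)+1 = 3. Row 6 is even, so WS.
Chart row 3 tiled across columns 1-20: K K P P YO K K P K K P P YO K K P K K P P
WS row: flip the tiled sequence (start at column 20) and apply K<->P; YO and K2TOG stay.
Row 6 as worked: K K P P K P P YO K K P P K P P YO K K P P
Stitch 14 in working order -> P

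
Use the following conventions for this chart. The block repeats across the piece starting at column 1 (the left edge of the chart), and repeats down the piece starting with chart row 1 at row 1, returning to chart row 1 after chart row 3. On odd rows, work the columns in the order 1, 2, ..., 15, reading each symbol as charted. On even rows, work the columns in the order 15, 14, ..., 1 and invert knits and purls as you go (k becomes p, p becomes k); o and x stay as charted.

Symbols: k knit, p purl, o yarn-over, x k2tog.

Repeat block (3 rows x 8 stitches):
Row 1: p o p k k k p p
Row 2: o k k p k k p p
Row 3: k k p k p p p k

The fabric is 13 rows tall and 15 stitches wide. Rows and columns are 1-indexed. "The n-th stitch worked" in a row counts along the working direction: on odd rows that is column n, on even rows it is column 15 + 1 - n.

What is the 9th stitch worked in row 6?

Result:
k

Derivation:
Row 6 uses chart row ((6-1) mod 3)+1 = 3. Row 6 is even, so WS.
Chart row 3 tiled across columns 1-15: k k p k p p p k k k p k p p p
Wrong side: read the tiled row from column 15 down to 1 and exchange k with p (leave o, x).
Row 6 as worked: k k k p k p p p k k k p k p p
Counting 9 along the worked row gives k.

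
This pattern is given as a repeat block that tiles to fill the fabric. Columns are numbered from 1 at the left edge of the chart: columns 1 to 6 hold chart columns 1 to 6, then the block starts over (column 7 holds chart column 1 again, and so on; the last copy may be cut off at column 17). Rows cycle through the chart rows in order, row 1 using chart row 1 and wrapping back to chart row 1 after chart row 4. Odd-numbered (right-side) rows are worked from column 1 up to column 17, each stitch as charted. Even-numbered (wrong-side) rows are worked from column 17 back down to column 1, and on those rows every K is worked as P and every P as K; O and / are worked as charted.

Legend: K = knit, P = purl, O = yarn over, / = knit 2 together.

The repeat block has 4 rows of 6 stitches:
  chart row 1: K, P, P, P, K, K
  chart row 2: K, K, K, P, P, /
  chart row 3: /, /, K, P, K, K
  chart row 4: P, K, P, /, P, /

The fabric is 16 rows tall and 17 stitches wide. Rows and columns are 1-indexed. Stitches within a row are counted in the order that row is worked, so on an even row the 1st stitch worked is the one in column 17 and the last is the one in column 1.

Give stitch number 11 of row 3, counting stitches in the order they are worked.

Result:
K

Derivation:
Row 3 uses chart row ((3-1) mod 4)+1 = 3. Row 3 is odd, so RS.
Chart row 3 tiled across columns 1-17: / / K P K K / / K P K K / / K P K
Right side: take the tiled row as-is (worked left to right from column 1).
Counting 11 along the worked row gives K.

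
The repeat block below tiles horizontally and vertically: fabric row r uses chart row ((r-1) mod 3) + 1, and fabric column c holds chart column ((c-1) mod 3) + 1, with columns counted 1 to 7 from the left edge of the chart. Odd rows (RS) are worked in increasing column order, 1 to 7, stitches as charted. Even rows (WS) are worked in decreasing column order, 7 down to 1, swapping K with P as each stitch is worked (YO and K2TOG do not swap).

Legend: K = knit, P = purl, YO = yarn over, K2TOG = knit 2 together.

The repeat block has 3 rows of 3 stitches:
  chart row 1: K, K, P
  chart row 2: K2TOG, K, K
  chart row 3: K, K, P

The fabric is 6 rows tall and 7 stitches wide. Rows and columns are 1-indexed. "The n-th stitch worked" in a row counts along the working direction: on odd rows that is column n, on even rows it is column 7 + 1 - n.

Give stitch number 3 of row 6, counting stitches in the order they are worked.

== STITCH ==
P

Derivation:
For row 6: chart row = ((6-1) mod 3) + 1 = 3; this is a WS (even) row.
Chart row 3 tiled across columns 1-7: K K P K K P K
Wrong side: read the tiled row from column 7 down to 1 and exchange K with P (leave YO, K2TOG).
Row 6 as worked: P K P P K P P
The 3rd stitch worked is P.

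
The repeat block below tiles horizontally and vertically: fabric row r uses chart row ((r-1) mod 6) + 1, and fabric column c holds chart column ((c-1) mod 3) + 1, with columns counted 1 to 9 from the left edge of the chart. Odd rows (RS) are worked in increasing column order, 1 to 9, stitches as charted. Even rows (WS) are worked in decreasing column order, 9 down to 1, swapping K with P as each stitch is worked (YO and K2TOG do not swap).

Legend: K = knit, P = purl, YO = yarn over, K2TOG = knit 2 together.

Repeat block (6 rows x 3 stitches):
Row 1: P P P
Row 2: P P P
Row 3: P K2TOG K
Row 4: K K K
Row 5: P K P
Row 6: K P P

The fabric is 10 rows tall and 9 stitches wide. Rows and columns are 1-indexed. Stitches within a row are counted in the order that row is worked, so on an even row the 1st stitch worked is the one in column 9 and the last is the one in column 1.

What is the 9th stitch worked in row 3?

== STITCH ==
K

Derivation:
Row 3: (3-1) mod 6 = 2, so use chart row 3. Odd row -> RS.
Chart row 3 tiled across columns 1-9: P K2TOG K P K2TOG K P K2TOG K
RS row: no reversal, no swap; stitch n worked = column n.
Stitch 9 in working order -> K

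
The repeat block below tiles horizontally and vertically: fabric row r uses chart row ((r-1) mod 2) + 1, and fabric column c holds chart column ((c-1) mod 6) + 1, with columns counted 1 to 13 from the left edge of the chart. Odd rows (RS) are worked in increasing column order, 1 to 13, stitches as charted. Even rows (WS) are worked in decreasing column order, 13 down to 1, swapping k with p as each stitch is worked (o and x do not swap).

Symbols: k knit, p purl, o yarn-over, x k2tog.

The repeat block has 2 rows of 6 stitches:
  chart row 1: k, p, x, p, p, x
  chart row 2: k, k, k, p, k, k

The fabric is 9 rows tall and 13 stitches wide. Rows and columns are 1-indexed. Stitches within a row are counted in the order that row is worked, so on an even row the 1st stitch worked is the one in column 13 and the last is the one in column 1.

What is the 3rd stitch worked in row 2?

Row 2: (2-1) mod 2 = 1, so use chart row 2. Even row -> WS.
Chart row 2 tiled across columns 1-13: k k k p k k k k k p k k k
WS row: flip the tiled sequence (start at column 13) and apply k<->p; o and x stay.
Row 2 as worked: p p p k p p p p p k p p p
The 3rd stitch worked is p.

Stitch:
p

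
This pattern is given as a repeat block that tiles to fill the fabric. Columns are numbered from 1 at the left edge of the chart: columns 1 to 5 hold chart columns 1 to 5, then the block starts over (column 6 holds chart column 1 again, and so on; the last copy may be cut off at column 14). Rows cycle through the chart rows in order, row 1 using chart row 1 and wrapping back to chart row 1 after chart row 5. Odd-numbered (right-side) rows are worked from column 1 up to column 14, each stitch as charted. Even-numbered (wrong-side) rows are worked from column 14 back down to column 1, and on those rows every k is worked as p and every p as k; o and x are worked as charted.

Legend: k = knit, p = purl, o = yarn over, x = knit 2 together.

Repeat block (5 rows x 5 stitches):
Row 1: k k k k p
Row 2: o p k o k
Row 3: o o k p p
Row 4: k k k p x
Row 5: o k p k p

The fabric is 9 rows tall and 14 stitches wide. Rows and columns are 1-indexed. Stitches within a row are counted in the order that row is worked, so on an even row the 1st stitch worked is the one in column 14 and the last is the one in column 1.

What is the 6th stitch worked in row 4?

Result:
k

Derivation:
For row 4: chart row = ((4-1) mod 5) + 1 = 4; this is a WS (even) row.
Chart row 4 tiled across columns 1-14: k k k p x k k k p x k k k p
Wrong side: read the tiled row from column 14 down to 1 and exchange k with p (leave o, x).
Row 4 as worked: k p p p x k p p p x k p p p
Counting 6 along the worked row gives k.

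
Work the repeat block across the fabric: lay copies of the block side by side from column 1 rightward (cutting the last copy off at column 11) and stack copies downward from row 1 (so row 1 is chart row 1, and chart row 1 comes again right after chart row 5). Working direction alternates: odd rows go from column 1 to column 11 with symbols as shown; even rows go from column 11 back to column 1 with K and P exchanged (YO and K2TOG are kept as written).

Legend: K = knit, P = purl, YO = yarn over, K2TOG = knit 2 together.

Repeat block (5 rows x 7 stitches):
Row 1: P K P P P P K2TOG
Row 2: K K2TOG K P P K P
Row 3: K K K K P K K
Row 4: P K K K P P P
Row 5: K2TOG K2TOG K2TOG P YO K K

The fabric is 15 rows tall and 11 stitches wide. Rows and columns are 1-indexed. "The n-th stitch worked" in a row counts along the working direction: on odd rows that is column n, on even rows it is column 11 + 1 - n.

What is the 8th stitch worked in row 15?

== STITCH ==
K2TOG

Derivation:
Row 15 uses chart row ((15-1) mod 5)+1 = 5. Row 15 is odd, so RS.
Chart row 5 tiled across columns 1-11: K2TOG K2TOG K2TOG P YO K K K2TOG K2TOG K2TOG P
RS: work column 1 to column 11, symbols as charted — the tiled row is the row as worked.
The 8th stitch worked is K2TOG.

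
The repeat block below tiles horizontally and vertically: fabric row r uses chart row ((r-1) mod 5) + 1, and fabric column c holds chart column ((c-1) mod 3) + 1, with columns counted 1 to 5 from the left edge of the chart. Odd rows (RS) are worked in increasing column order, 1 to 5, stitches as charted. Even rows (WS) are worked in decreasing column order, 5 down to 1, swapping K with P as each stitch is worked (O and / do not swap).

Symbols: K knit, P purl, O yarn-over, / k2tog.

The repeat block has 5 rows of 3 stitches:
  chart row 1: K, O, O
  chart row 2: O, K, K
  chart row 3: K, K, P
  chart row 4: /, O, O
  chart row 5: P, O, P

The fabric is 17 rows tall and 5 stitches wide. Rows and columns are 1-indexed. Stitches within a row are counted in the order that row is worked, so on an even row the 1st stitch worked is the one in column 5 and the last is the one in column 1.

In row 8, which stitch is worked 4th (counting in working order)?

Row 8 uses chart row ((8-1) mod 5)+1 = 3. Row 8 is even, so WS.
Chart row 3 tiled across columns 1-5: K K P K K
WS: work from column 5 back to column 1 (reverse the tiled row), swapping K<->P (O and / unchanged).
Row 8 as worked: P P K P P
The 4th stitch worked is P.

Stitch:
P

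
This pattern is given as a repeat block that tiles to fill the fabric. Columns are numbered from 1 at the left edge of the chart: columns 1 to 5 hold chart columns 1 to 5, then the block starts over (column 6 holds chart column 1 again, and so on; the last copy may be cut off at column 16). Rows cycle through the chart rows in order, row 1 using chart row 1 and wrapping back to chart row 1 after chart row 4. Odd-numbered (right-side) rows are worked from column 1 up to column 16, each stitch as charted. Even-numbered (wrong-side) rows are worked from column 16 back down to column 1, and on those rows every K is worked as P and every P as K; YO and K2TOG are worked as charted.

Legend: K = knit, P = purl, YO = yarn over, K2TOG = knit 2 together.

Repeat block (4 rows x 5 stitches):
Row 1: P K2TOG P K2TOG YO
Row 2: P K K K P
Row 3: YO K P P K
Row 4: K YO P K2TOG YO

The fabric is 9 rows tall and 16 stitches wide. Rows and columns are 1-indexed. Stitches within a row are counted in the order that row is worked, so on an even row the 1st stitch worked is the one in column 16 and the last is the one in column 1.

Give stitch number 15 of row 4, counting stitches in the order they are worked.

Row 4 uses chart row ((4-1) mod 4)+1 = 4. Row 4 is even, so WS.
Chart row 4 tiled across columns 1-16: K YO P K2TOG YO K YO P K2TOG YO K YO P K2TOG YO K
Wrong side: read the tiled row from column 16 down to 1 and exchange K with P (leave YO, K2TOG).
Row 4 as worked: P YO K2TOG K YO P YO K2TOG K YO P YO K2TOG K YO P
Stitch 15 in working order -> YO

== STITCH ==
YO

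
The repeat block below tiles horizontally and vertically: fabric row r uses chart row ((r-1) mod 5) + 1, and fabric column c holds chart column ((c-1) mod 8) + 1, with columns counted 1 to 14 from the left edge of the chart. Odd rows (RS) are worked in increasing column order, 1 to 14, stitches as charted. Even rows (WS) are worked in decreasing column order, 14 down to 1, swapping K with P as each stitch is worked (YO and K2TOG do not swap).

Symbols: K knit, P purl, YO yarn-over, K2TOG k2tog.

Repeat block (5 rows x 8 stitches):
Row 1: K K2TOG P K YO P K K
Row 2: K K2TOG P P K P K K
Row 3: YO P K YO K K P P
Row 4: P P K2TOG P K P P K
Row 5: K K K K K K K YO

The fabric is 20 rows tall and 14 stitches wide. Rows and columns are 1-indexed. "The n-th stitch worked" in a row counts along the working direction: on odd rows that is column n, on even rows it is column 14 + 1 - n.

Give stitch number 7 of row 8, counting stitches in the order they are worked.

Row 8: (8-1) mod 5 = 2, so use chart row 3. Even row -> WS.
Chart row 3 tiled across columns 1-14: YO P K YO K K P P YO P K YO K K
Wrong side: read the tiled row from column 14 down to 1 and exchange K with P (leave YO, K2TOG).
Row 8 as worked: P P YO P K YO K K P P YO P K YO
Counting 7 along the worked row gives K.

Stitch:
K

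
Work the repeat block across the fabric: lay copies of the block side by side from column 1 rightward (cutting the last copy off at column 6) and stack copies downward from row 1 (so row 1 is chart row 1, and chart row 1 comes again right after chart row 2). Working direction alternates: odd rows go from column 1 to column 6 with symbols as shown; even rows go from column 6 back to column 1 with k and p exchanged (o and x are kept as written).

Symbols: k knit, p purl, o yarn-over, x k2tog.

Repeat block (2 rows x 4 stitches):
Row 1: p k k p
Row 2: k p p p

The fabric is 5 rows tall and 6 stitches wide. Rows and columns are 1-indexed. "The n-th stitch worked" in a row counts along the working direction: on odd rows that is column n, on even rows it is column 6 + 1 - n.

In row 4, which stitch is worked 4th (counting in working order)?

Row 4: (4-1) mod 2 = 1, so use chart row 2. Even row -> WS.
Chart row 2 tiled across columns 1-6: k p p p k p
WS row: flip the tiled sequence (start at column 6) and apply k<->p; o and x stay.
Row 4 as worked: k p k k k p
Stitch 4 in working order -> k

Stitch:
k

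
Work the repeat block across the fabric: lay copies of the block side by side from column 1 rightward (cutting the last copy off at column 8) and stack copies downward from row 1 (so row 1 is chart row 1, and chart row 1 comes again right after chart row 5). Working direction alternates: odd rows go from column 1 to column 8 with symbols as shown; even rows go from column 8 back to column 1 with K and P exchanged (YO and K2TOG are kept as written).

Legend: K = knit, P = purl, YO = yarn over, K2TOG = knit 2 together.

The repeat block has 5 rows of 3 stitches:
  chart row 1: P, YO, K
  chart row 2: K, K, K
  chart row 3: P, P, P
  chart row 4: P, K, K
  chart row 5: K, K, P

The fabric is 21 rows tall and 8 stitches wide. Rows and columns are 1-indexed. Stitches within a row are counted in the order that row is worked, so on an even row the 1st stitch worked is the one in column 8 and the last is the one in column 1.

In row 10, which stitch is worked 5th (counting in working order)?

Result:
P

Derivation:
Row 10: (10-1) mod 5 = 4, so use chart row 5. Even row -> WS.
Chart row 5 tiled across columns 1-8: K K P K K P K K
WS: work from column 8 back to column 1 (reverse the tiled row), swapping K<->P (YO and K2TOG unchanged).
Row 10 as worked: P P K P P K P P
Stitch 5 in working order -> P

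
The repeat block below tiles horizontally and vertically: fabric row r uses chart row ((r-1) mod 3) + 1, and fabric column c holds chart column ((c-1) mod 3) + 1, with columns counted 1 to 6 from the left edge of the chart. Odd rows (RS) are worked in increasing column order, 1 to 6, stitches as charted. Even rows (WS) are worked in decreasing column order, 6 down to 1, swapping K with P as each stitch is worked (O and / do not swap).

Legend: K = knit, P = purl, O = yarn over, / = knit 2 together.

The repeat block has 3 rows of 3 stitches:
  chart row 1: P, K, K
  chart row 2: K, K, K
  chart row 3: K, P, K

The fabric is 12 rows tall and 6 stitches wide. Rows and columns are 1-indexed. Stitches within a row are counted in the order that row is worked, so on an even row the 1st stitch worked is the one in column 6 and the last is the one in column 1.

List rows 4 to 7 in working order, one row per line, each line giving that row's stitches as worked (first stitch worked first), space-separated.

Row 4: chart row 1, WS - tiled (columns 1-6): P K K P K K; work from column 6 back to 1 with K<->P swapped.
Row 5: chart row 2, RS - tile across columns 1-6 and work as-is.
Row 6: chart row 3, WS - tiled (columns 1-6): K P K K P K; work from column 6 back to 1 with K<->P swapped.
Row 7: chart row 1, RS - tile across columns 1-6 and work as-is.

== ROWS AS WORKED ==
P P K P P K
K K K K K K
P K P P K P
P K K P K K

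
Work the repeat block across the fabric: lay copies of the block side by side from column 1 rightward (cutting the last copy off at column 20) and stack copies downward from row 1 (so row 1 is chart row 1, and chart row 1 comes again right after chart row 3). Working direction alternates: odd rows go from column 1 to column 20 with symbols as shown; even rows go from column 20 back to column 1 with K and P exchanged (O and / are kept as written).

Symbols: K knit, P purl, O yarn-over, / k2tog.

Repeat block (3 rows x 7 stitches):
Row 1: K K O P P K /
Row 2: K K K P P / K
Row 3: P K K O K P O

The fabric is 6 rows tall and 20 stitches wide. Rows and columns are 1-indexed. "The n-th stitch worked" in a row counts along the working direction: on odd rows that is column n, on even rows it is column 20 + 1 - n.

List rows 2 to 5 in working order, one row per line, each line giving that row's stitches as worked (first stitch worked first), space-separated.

Result:
/ K K P P P P / K K P P P P / K K P P P
P K K O K P O P K K O K P O P K K O K P
P K K O P P / P K K O P P / P K K O P P
K K K P P / K K K K P P / K K K K P P /

Derivation:
Row 2: chart row 2, WS - tiled (columns 1-20): K K K P P / K K K K P P / K K K K P P /; work from column 20 back to 1 with K<->P swapped.
Row 3: chart row 3, RS - tile across columns 1-20 and work as-is.
Row 4: chart row 1, WS - tiled (columns 1-20): K K O P P K / K K O P P K / K K O P P K; work from column 20 back to 1 with K<->P swapped.
Row 5: chart row 2, RS - tile across columns 1-20 and work as-is.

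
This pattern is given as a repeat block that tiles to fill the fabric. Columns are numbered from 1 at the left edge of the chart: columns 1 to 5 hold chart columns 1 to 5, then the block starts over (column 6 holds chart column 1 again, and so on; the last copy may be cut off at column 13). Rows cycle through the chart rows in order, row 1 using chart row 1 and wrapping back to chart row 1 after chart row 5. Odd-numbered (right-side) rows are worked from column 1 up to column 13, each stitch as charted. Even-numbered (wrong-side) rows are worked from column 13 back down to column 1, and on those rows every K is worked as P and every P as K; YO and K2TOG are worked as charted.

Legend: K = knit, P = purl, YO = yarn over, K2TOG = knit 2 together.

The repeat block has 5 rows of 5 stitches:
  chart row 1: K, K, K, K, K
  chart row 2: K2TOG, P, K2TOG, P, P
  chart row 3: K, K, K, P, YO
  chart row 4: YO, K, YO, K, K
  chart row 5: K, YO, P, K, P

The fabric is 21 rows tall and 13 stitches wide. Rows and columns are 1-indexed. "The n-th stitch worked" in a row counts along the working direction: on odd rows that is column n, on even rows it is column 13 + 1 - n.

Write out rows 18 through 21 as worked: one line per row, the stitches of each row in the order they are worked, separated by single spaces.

== ROWS AS WORKED ==
P P P YO K P P P YO K P P P
YO K YO K K YO K YO K K YO K YO
K YO P K P K YO P K P K YO P
K K K K K K K K K K K K K

Derivation:
Row 18: chart row 3, WS - tiled (columns 1-13): K K K P YO K K K P YO K K K; work from column 13 back to 1 with K<->P swapped.
Row 19: chart row 4, RS - tile across columns 1-13 and work as-is.
Row 20: chart row 5, WS - tiled (columns 1-13): K YO P K P K YO P K P K YO P; work from column 13 back to 1 with K<->P swapped.
Row 21: chart row 1, RS - tile across columns 1-13 and work as-is.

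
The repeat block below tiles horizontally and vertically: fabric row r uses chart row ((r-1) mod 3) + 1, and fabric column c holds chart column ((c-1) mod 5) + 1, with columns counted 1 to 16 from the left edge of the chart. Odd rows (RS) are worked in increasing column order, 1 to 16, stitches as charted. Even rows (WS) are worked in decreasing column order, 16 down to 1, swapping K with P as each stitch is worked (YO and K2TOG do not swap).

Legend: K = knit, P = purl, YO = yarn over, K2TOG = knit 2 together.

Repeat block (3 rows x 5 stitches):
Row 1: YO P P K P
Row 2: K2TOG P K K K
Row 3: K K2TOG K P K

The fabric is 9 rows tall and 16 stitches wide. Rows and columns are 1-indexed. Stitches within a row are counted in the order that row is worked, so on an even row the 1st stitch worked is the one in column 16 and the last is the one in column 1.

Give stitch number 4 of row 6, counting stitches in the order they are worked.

== STITCH ==
P

Derivation:
Row 6: (6-1) mod 3 = 2, so use chart row 3. Even row -> WS.
Chart row 3 tiled across columns 1-16: K K2TOG K P K K K2TOG K P K K K2TOG K P K K
WS row: flip the tiled sequence (start at column 16) and apply K<->P; YO and K2TOG stay.
Row 6 as worked: P P K P K2TOG P P K P K2TOG P P K P K2TOG P
The 4th stitch worked is P.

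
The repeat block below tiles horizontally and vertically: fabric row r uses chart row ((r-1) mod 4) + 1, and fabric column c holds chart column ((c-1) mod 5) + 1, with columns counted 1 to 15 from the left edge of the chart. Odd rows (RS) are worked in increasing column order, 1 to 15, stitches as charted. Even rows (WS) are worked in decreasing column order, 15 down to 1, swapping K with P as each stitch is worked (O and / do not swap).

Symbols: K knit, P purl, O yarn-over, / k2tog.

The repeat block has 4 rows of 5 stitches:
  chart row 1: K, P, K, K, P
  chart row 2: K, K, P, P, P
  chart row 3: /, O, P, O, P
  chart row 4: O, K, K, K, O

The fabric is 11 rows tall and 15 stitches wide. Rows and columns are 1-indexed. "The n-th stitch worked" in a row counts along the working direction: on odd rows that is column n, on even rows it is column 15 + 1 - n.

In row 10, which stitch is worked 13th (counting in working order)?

Result:
K

Derivation:
Row 10: (10-1) mod 4 = 1, so use chart row 2. Even row -> WS.
Chart row 2 tiled across columns 1-15: K K P P P K K P P P K K P P P
Wrong side: read the tiled row from column 15 down to 1 and exchange K with P (leave O, /).
Row 10 as worked: K K K P P K K K P P K K K P P
Stitch 13 in working order -> K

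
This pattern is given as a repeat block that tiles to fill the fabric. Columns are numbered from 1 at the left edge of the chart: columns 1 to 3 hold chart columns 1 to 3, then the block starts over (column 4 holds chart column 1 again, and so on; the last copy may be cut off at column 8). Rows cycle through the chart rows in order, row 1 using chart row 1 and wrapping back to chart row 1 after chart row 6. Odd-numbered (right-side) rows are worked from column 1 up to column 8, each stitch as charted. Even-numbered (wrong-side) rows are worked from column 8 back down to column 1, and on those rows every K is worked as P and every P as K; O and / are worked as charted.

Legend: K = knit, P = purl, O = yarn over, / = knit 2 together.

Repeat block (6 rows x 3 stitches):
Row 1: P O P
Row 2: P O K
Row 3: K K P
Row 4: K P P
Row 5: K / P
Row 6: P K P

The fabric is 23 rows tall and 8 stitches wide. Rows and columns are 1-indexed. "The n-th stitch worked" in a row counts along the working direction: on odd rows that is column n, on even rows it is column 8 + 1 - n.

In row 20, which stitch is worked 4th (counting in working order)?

== STITCH ==
O

Derivation:
Row 20 uses chart row ((20-1) mod 6)+1 = 2. Row 20 is even, so WS.
Chart row 2 tiled across columns 1-8: P O K P O K P O
WS: work from column 8 back to column 1 (reverse the tiled row), swapping K<->P (O and / unchanged).
Row 20 as worked: O K P O K P O K
The 4th stitch worked is O.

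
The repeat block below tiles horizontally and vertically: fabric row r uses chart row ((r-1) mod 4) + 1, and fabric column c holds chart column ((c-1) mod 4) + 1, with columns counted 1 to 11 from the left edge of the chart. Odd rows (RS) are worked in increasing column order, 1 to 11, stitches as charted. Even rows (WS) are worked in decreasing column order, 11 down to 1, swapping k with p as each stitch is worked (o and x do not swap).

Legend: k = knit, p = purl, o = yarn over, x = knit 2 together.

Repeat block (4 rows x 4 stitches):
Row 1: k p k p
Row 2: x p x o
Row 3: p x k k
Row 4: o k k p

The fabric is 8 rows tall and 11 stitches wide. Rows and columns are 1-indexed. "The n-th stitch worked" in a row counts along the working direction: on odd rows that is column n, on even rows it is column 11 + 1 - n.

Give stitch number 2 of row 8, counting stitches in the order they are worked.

Row 8 uses chart row ((8-1) mod 4)+1 = 4. Row 8 is even, so WS.
Chart row 4 tiled across columns 1-11: o k k p o k k p o k k
WS: work from column 11 back to column 1 (reverse the tiled row), swapping k<->p (o and x unchanged).
Row 8 as worked: p p o k p p o k p p o
Counting 2 along the worked row gives p.

Stitch:
p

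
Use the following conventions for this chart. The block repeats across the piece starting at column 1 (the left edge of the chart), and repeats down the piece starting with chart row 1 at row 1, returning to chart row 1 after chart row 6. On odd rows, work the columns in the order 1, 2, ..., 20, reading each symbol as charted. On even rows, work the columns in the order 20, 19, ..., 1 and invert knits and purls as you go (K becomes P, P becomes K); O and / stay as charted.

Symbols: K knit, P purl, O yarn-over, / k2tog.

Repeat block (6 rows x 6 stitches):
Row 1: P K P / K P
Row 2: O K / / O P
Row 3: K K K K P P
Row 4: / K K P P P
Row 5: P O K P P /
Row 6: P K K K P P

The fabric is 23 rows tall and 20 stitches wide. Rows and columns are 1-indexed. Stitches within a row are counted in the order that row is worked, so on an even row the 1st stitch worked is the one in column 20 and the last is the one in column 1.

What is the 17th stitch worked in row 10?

Stitch:
K

Derivation:
Row 10 uses chart row ((10-1) mod 6)+1 = 4. Row 10 is even, so WS.
Chart row 4 tiled across columns 1-20: / K K P P P / K K P P P / K K P P P / K
WS row: flip the tiled sequence (start at column 20) and apply K<->P; O and / stay.
Row 10 as worked: P / K K K P P / K K K P P / K K K P P /
Counting 17 along the worked row gives K.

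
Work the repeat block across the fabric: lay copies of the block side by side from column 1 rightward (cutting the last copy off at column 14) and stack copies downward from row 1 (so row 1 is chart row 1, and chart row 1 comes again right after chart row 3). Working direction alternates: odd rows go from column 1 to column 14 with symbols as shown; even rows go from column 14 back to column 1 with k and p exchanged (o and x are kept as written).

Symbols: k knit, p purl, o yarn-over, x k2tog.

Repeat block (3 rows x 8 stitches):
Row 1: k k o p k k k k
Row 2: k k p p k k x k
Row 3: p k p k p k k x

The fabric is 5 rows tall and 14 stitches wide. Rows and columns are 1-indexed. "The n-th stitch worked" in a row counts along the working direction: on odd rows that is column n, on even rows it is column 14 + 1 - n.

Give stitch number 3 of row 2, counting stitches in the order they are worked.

Row 2 uses chart row ((2-1) mod 3)+1 = 2. Row 2 is even, so WS.
Chart row 2 tiled across columns 1-14: k k p p k k x k k k p p k k
WS row: flip the tiled sequence (start at column 14) and apply k<->p; o and x stay.
Row 2 as worked: p p k k p p p x p p k k p p
The 3rd stitch worked is k.

Result:
k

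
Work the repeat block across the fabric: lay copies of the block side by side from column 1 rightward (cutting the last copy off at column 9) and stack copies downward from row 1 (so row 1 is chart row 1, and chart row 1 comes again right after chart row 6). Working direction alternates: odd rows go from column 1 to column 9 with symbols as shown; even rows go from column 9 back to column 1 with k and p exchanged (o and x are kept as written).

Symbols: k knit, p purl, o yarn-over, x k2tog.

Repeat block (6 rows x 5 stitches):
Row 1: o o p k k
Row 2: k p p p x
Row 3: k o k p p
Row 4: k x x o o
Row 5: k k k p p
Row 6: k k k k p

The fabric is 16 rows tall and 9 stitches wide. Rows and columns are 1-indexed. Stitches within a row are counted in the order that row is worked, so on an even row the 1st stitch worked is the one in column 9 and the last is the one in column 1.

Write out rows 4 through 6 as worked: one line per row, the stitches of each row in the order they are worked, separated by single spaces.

== ROWS AS WORKED ==
o x x p o o x x p
k k k p p k k k p
p p p p k p p p p

Derivation:
Row 4: chart row 4, WS - tiled (columns 1-9): k x x o o k x x o; work from column 9 back to 1 with k<->p swapped.
Row 5: chart row 5, RS - tile across columns 1-9 and work as-is.
Row 6: chart row 6, WS - tiled (columns 1-9): k k k k p k k k k; work from column 9 back to 1 with k<->p swapped.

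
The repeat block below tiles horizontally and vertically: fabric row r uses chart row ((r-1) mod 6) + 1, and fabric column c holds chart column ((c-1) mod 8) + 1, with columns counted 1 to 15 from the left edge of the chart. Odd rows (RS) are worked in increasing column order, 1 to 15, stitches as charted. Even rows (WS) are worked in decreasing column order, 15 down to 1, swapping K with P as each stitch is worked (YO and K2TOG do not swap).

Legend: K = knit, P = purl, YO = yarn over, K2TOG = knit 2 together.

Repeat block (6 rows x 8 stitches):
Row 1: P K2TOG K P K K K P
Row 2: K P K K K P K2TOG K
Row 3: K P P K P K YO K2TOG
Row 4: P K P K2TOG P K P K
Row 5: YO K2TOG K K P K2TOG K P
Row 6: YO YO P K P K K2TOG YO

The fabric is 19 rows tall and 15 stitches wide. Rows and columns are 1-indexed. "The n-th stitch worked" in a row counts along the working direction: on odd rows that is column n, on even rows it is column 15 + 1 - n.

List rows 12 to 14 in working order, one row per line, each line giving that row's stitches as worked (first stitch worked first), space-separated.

Row 12: chart row 6, WS - tiled (columns 1-15): YO YO P K P K K2TOG YO YO YO P K P K K2TOG; work from column 15 back to 1 with K<->P swapped.
Row 13: chart row 1, RS - tile across columns 1-15 and work as-is.
Row 14: chart row 2, WS - tiled (columns 1-15): K P K K K P K2TOG K K P K K K P K2TOG; work from column 15 back to 1 with K<->P swapped.

== ROWS AS WORKED ==
K2TOG P K P K YO YO YO K2TOG P K P K YO YO
P K2TOG K P K K K P P K2TOG K P K K K
K2TOG K P P P K P P K2TOG K P P P K P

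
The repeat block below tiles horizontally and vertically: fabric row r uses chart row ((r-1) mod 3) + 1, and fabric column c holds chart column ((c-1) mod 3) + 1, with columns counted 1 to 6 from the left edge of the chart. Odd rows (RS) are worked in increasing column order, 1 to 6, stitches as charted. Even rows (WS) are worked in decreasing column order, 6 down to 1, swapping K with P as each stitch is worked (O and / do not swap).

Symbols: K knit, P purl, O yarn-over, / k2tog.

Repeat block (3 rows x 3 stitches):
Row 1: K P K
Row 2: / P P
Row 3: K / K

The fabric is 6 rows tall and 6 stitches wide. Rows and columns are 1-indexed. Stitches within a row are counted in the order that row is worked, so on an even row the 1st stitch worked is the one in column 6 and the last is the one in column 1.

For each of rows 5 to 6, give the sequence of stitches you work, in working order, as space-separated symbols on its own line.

Row 5: chart row 2, RS - tile across columns 1-6 and work as-is.
Row 6: chart row 3, WS - tiled (columns 1-6): K / K K / K; work from column 6 back to 1 with K<->P swapped.

Result:
/ P P / P P
P / P P / P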